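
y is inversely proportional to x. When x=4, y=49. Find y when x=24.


Inverse proportion: x × y = constant
k = 4 × 49 = 196
y₂ = k / 24 = 196 / 24
= 8.17

8.17


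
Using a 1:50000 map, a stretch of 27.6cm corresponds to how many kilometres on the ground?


Real distance = map distance × scale
= 27.6cm × 50000
= 1380000 cm = 13800.0 m
= 13.800 km

13.800 km


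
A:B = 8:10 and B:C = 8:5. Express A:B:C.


Match B: multiply A:B by 8 → 64:80
Multiply B:C by 10 → 80:50
Combined: 64:80:50
GCD = 2
= 32:40:25

32:40:25


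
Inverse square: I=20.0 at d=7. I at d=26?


I₁d₁² = I₂d₂²
I₂ = I₁ × (d₁/d₂)²
= 20.0 × (7/26)²
= 20.0 × 49/676
= 980/676
≈ 1.4497

1.4497


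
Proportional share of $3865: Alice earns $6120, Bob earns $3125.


Total income = 6120 + 3125 = $9245
Alice: $3865 × 6120/9245 = $2558.55
Bob: $3865 × 3125/9245 = $1306.45
= Alice: $2558.55, Bob: $1306.45

Alice: $2558.55, Bob: $1306.45


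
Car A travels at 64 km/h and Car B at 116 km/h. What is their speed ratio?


Ratio = 64:116
GCD = 4
Simplified = 16:29
Time ratio (same distance) = 29:16
Speed ratio = 16:29

16:29


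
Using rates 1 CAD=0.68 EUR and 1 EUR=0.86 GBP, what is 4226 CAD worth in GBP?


Step 1: 4226 CAD × 0.68 = 2873.68 EUR
Step 2: 2873.68 EUR × 0.86 = 2471.36 GBP
Implied rate CAD→GBP = 0.68 × 0.86 = 0.5848
= 2471.36 GBP

2471.36 GBP


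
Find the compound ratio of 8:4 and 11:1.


Compound ratio = (8×11) : (4×1)
= 88:4
GCD = 4
= 22:1

22:1


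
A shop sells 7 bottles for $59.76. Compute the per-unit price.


Unit rate = total / quantity
= 59.76 / 7
= $8.54 per unit

$8.54 per unit


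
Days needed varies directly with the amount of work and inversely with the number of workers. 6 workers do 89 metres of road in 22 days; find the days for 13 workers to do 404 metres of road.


Days ∝ work / workers, so d₂ = d₁ × (m₁/m₂) × (w₂/w₁)
Workers factor (inverse): 6/13 ≈ 0.4615
Work factor (direct): 404/89 ≈ 4.5393
d₂ = 22 × 6/13 × 404/89 = (22 × 6 × 404) / (13 × 89) = 53328/1157
≈ 46.09 days

46.09 days


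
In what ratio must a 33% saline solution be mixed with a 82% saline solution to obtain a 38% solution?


Let x parts of 33% mix with y parts of 82%.
33x + 82y = 38(x + y)
33x + 82y = 38x + 38y
x(33 - 38) = y(38 - 82)
x/y = (82 - 38)/(38 - 33) = 44/5
Simplify: 44:5
= 44:5

44:5


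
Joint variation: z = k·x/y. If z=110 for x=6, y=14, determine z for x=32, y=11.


z = k·x/y
Solve for k using the known point: k = z·y/x = 110×14/6 = 1540/6 ≈ 256.6667
Now evaluate at x=32, y=11:
z = k × 32 / 11 = (1540 × 32) / (6 × 11) = 49280/66
≈ 746.6667

746.6667


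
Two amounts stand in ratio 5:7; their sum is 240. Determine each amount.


Let A = 5k, B = 7k.
5k + 7k = 240
12k = 240 → k = 240/12 = 20
A = 5×20 = 100, B = 7×20 = 140
= A = 100, B = 140

A = 100, B = 140


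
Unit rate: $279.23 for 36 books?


Unit rate = total / quantity
= 279.23 / 36
= $7.76 per unit

$7.76 per unit


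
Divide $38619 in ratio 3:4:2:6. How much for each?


Total parts = 3 + 4 + 2 + 6 = 15
Part 1: 38619 × 3/15 = 7723.80
Part 2: 38619 × 4/15 = 10298.40
Part 3: 38619 × 2/15 = 5149.20
Part 4: 38619 × 6/15 = 15447.60
= Part 1: $7723.80, Part 2: $10298.40, Part 3: $5149.20, Part 4: $15447.60

Part 1: $7723.80, Part 2: $10298.40, Part 3: $5149.20, Part 4: $15447.60


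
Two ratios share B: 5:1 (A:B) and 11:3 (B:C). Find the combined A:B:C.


Match B: multiply A:B by 11 → 55:11
Multiply B:C by 1 → 11:3
Combined: 55:11:3
GCD = 1
= 55:11:3

55:11:3


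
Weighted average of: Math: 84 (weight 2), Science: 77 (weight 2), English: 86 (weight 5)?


Numerator = 84×2 + 77×2 + 86×5
= 168 + 154 + 430
= 752
Total weight = 9
Weighted avg = 752/9
= 83.56

83.56


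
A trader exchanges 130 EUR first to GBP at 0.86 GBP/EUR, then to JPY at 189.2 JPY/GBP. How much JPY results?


Step 1: 130 EUR × 0.86 = 111.80 GBP
Step 2: 111.80 GBP × 189.2 = 21152.56 JPY
Implied rate EUR→JPY = 0.86 × 189.2 = 162.7120
= 21152.56 JPY

21152.56 JPY


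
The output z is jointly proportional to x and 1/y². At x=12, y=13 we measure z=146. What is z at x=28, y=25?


z = k·x/y²
Solve for k using the known point: k = z·y²/x = 146×169/12 = 24674/12 ≈ 2056.1667
Now evaluate at x=28, y=25:
z = k × 28 / 625 = (24674 × 28) / (12 × 625) = 690872/7500
≈ 92.1163

92.1163


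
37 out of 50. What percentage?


Percentage = (part / whole) × 100
= (37 / 50) × 100
= 74.00%

74.00%


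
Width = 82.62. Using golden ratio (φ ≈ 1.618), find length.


φ = (1 + √5) / 2 ≈ 1.618
Length = width × φ = 82.62 × 1.618 = 133.67916
≈ 133.68

133.68


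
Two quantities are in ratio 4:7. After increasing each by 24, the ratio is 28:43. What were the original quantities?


Let A = 4k, B = 7k.
(4k + 24) / (7k + 24) = 28/43
Cross-multiply: 43(4k + 24) = 28(7k + 24)
172k + 1032 = 196k + 672
172k - 196k = 672 - 1032
-24k = -360
k = -360/-24 = 15
A = 4×15 = 60, B = 7×15 = 105
= A = 60, B = 105

A = 60, B = 105


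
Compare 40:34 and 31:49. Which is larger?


40/34 = 1.1765
31/49 = 0.6327
1.1765 > 0.6327, so 40:34 is greater
= 40:34

40:34


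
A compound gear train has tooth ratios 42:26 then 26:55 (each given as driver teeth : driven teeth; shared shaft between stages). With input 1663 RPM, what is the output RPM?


Stage 1: RPM_B = RPM_A × t_A/t_B = 1663 × 42/26 = 69846/26 ≈ 2686.38
B and C share a shaft → RPM_C = RPM_B
Stage 2: RPM_D = RPM_C × t_C/t_D = RPM_A × (t_A×t_C)/(t_B×t_D)
Overall ratio = (42×26)/(26×55) = 1092/1430
RPM_D = 1663 × 1092/1430 = 1815996/1430
≈ 1269.93 RPM

1269.93 RPM


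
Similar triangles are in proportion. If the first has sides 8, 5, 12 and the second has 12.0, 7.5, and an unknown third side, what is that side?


Scale factor = 12.0/8 = 1.5
Missing side = 12 × 1.5
= 18.0

18.0


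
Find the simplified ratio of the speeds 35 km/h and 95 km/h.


Ratio = 35:95
GCD = 5
Simplified = 7:19
Time ratio (same distance) = 19:7
Speed ratio = 7:19

7:19


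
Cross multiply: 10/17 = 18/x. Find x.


Cross multiply: 10 × x = 17 × 18
10x = 306
x = 306 / 10
= 30.60

30.60


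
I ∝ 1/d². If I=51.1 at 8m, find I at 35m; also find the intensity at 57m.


I₁d₁² = I₂d₂²
I at 35m = 51.1 × (8/35)² = 51.1 × 64/1225 = 3270.4/1225 ≈ 2.6697
I at 57m = 51.1 × (8/57)² = 51.1 × 64/3249 = 3270.4/3249 ≈ 1.0066
= 2.6697 and 1.0066

2.6697 and 1.0066


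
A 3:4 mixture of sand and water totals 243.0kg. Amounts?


Total parts = 3 + 4 = 7
sand: 243.0 × 3/7 = 104.1kg
water: 243.0 × 4/7 = 138.9kg
= 104.1kg and 138.9kg

104.1kg and 138.9kg


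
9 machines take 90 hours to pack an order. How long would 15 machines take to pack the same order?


Inverse proportion: x × y = constant
k = 9 × 90 = 810
y₂ = k / 15 = 810 / 15
= 54.00

54.00


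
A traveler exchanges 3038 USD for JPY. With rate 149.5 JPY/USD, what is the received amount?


Amount × rate = 3038 × 149.5
= 454181.00 JPY

454181.00 JPY


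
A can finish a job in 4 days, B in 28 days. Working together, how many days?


Rate of A = 1/4 per day
Rate of B = 1/28 per day
Combined rate = 1/4 + 1/28 = 32/112 ≈ 0.2857 per day
Days = 1 / combined rate = 112/32
= 3.50 days

3.50 days


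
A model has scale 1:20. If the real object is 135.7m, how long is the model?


Model size = real / scale
= 135.7 / 20
= 6.7850 m

6.7850 m


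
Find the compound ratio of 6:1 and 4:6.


Compound ratio = (6×4) : (1×6)
= 24:6
GCD = 6
= 4:1

4:1


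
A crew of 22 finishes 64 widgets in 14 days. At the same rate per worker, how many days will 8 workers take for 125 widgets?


Days ∝ work / workers, so d₂ = d₁ × (m₁/m₂) × (w₂/w₁)
Workers factor (inverse): 22/8 = 2.7500
Work factor (direct): 125/64 ≈ 1.9531
d₂ = 14 × 22/8 × 125/64 = (14 × 22 × 125) / (8 × 64) = 38500/512
≈ 75.20 days

75.20 days


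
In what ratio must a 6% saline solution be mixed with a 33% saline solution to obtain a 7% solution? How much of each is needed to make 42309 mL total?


Let x parts of 6% mix with y parts of 33%.
6x + 33y = 7(x + y)
6x + 33y = 7x + 7y
x(6 - 7) = y(7 - 33)
x/y = (33 - 7)/(7 - 6) = 26/1
Simplify: 26:1
Total parts = 27; one part = 42309/27 = 1567.00 mL
6% solution: 26×1567.00 = 40742.00 mL
33% solution: 1×1567.00 = 1567.00 mL
= ratio 26:1; 40742.00 mL and 1567.00 mL

ratio 26:1; 40742.00 mL and 1567.00 mL


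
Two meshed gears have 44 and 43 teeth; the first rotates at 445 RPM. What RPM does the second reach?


Gear ratio = 44:43 = 44:43
RPM_B = RPM_A × (teeth_A / teeth_B)
= 445 × (44/43)
= 455.3 RPM

455.3 RPM


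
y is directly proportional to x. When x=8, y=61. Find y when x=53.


Direct proportion: y/x = constant
k = 61/8 = 7.6250
y₂ = k × 53 = 61 × 53 / 8 = 3233/8
≈ 404.13

404.13


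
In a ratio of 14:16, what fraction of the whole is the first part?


Total parts = 14 + 16 = 30
First part: 14/30 = 7/15
= 7/15

7/15


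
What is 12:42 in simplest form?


GCD(12, 42) = 6
12/6 : 42/6
= 2:7

2:7


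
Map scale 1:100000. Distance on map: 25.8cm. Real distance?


Real distance = map distance × scale
= 25.8cm × 100000
= 2580000 cm = 25800.0 m
= 25.800 km

25.800 km


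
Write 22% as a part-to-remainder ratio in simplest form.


22% means 22 parts out of 100; remainder = 78
Part : remainder = 22:78
GCD = 2
= 11:39

11:39


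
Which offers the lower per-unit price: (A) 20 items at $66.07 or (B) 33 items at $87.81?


Deal A: $66.07/20 = $3.3035/unit
Deal B: $87.81/33 = $2.6609/unit
B is cheaper per unit
= Deal B

Deal B


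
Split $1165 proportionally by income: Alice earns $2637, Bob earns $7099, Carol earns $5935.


Total income = 2637 + 7099 + 5935 = $15671
Alice: $1165 × 2637/15671 = $196.04
Bob: $1165 × 7099/15671 = $527.75
Carol: $1165 × 5935/15671 = $441.21
= Alice: $196.04, Bob: $527.75, Carol: $441.21

Alice: $196.04, Bob: $527.75, Carol: $441.21


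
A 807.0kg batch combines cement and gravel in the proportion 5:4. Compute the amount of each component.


Total parts = 5 + 4 = 9
cement: 807.0 × 5/9 = 448.3kg
gravel: 807.0 × 4/9 = 358.7kg
= 448.3kg and 358.7kg

448.3kg and 358.7kg


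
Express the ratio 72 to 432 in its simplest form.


GCD(72, 432) = 72
72/72 : 432/72
= 1:6

1:6


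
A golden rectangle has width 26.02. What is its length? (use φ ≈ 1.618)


φ = (1 + √5) / 2 ≈ 1.618
Length = width × φ = 26.02 × 1.618 = 42.10036
≈ 42.10

42.10


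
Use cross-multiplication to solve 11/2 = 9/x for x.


Cross multiply: 11 × x = 2 × 9
11x = 18
x = 18 / 11
= 1.64

1.64


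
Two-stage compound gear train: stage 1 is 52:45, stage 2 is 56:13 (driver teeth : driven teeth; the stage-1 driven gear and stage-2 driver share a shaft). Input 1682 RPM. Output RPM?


Stage 1: RPM_B = RPM_A × t_A/t_B = 1682 × 52/45 = 87464/45 ≈ 1943.64
B and C share a shaft → RPM_C = RPM_B
Stage 2: RPM_D = RPM_C × t_C/t_D = RPM_A × (t_A×t_C)/(t_B×t_D)
Overall ratio = (52×56)/(45×13) = 2912/585
RPM_D = 1682 × 2912/585 = 4897984/585
≈ 8372.62 RPM

8372.62 RPM


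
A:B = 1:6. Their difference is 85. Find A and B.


Let A = 1k, B = 6k.
6k - 1k = 85
5k = 85 → k = 85/5 = 17
A = 1×17 = 17, B = 6×17 = 102
= A = 17, B = 102

A = 17, B = 102


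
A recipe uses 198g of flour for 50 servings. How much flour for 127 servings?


Direct proportion: y/x = constant
k = 198/50 = 3.9600
y₂ = k × 127 = 198 × 127 / 50 = 25146/50
= 502.92

502.92


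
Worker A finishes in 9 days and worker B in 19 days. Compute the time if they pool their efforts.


Rate of A = 1/9 per day
Rate of B = 1/19 per day
Combined rate = 1/9 + 1/19 = 28/171 ≈ 0.1637 per day
Days = 1 / combined rate = 171/28
≈ 6.11 days

6.11 days


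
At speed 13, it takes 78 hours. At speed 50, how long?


Inverse proportion: x × y = constant
k = 13 × 78 = 1014
y₂ = k / 50 = 1014 / 50
= 20.28

20.28


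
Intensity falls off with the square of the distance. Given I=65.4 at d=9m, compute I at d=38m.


I₁d₁² = I₂d₂²
I₂ = I₁ × (d₁/d₂)²
= 65.4 × (9/38)²
= 65.4 × 81/1444
= 5297.4/1444
≈ 3.6686

3.6686


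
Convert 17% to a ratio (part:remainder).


17% means 17 parts out of 100; remainder = 83
Part : remainder = 17:83
GCD = 1
= 17:83

17:83


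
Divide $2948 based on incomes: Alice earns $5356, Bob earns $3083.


Total income = 5356 + 3083 = $8439
Alice: $2948 × 5356/8439 = $1871.01
Bob: $2948 × 3083/8439 = $1076.99
= Alice: $1871.01, Bob: $1076.99

Alice: $1871.01, Bob: $1076.99


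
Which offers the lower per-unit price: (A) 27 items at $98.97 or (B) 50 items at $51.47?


Deal A: $98.97/27 = $3.6656/unit
Deal B: $51.47/50 = $1.0294/unit
B is cheaper per unit
= Deal B

Deal B


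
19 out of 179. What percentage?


Percentage = (part / whole) × 100
= (19 / 179) × 100
≈ 10.61%

10.61%


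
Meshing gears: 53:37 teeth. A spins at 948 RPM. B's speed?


Gear ratio = 53:37 = 53:37
RPM_B = RPM_A × (teeth_A / teeth_B)
= 948 × (53/37)
= 1357.9 RPM

1357.9 RPM


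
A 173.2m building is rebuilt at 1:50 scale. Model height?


Model size = real / scale
= 173.2 / 50
= 3.4640 m

3.4640 m


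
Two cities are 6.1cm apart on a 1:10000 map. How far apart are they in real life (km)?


Real distance = map distance × scale
= 6.1cm × 10000
= 61000 cm = 610.0 m
= 0.610 km

0.610 km


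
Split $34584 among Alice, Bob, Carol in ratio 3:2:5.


Total parts = 3 + 2 + 5 = 10
Alice: 34584 × 3/10 = 10375.20
Bob: 34584 × 2/10 = 6916.80
Carol: 34584 × 5/10 = 17292.00
= Alice: $10375.20, Bob: $6916.80, Carol: $17292.00

Alice: $10375.20, Bob: $6916.80, Carol: $17292.00


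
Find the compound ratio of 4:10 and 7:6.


Compound ratio = (4×7) : (10×6)
= 28:60
GCD = 4
= 7:15

7:15


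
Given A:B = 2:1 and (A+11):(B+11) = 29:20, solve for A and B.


Let A = 2k, B = 1k.
(2k + 11) / (1k + 11) = 29/20
Cross-multiply: 20(2k + 11) = 29(1k + 11)
40k + 220 = 29k + 319
40k - 29k = 319 - 220
11k = 99
k = 99/11 = 9
A = 2×9 = 18, B = 1×9 = 9
= A = 18, B = 9

A = 18, B = 9


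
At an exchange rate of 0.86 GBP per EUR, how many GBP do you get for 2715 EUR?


Amount × rate = 2715 × 0.86
= 2334.90 GBP

2334.90 GBP


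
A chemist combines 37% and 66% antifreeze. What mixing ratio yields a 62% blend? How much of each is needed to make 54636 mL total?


Let x parts of 37% mix with y parts of 66%.
37x + 66y = 62(x + y)
37x + 66y = 62x + 62y
x(37 - 62) = y(62 - 66)
x/y = (66 - 62)/(62 - 37) = 4/25
Simplify: 4:25
Total parts = 29; one part = 54636/29 = 1884.00 mL
37% solution: 4×1884.00 = 7536.00 mL
66% solution: 25×1884.00 = 47100.00 mL
= ratio 4:25; 7536.00 mL and 47100.00 mL

ratio 4:25; 7536.00 mL and 47100.00 mL


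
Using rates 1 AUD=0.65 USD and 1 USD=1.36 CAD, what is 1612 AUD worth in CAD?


Step 1: 1612 AUD × 0.65 = 1047.80 USD
Step 2: 1047.80 USD × 1.36 = 1425.01 CAD
Implied rate AUD→CAD = 0.65 × 1.36 = 0.8840
= 1425.01 CAD

1425.01 CAD


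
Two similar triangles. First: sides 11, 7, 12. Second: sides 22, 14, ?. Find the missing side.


Scale factor = 22/11 = 2
Missing side = 12 × 2
= 24.0

24.0


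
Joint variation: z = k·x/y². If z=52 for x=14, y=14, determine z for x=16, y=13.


z = k·x/y²
Solve for k using the known point: k = z·y²/x = 52×196/14 = 10192/14 = 728.0000
Now evaluate at x=16, y=13:
z = k × 16 / 169 = (10192 × 16) / (14 × 169) = 163072/2366
≈ 68.9231

68.9231


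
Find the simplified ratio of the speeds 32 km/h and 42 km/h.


Ratio = 32:42
GCD = 2
Simplified = 16:21
Time ratio (same distance) = 21:16
Speed ratio = 16:21

16:21


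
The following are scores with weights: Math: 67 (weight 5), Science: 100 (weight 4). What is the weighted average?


Numerator = 67×5 + 100×4
= 335 + 400
= 735
Total weight = 9
Weighted avg = 735/9
= 81.67

81.67


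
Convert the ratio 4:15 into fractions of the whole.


Total parts = 4 + 15 = 19
First part: 4/19 = 4/19
Second part: 15/19 = 15/19
= 4/19 and 15/19

4/19 and 15/19


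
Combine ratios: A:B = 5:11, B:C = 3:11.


Match B: multiply A:B by 3 → 15:33
Multiply B:C by 11 → 33:121
Combined: 15:33:121
GCD = 1
= 15:33:121

15:33:121


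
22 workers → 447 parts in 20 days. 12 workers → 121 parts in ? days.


Days ∝ work / workers, so d₂ = d₁ × (m₁/m₂) × (w₂/w₁)
Workers factor (inverse): 22/12 ≈ 1.8333
Work factor (direct): 121/447 ≈ 0.2707
d₂ = 20 × 22/12 × 121/447 = (20 × 22 × 121) / (12 × 447) = 53240/5364
≈ 9.93 days

9.93 days


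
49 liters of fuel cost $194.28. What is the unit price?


Unit rate = total / quantity
= 194.28 / 49
= $3.96 per unit

$3.96 per unit


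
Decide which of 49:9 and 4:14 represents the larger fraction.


49/9 = 5.4444
4/14 = 0.2857
5.4444 > 0.2857, so 49:9 is greater
= 49:9

49:9


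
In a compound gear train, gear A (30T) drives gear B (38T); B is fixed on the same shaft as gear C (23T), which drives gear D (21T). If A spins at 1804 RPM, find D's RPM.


Stage 1: RPM_B = RPM_A × t_A/t_B = 1804 × 30/38 = 54120/38 ≈ 1424.21
B and C share a shaft → RPM_C = RPM_B
Stage 2: RPM_D = RPM_C × t_C/t_D = RPM_A × (t_A×t_C)/(t_B×t_D)
Overall ratio = (30×23)/(38×21) = 690/798
RPM_D = 1804 × 690/798 = 1244760/798
≈ 1559.85 RPM

1559.85 RPM


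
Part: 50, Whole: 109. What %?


Percentage = (part / whole) × 100
= (50 / 109) × 100
≈ 45.87%

45.87%


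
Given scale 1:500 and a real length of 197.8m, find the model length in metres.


Model size = real / scale
= 197.8 / 500
= 0.3956 m

0.3956 m


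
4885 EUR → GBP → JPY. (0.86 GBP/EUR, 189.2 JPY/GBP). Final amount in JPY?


Step 1: 4885 EUR × 0.86 = 4201.10 GBP
Step 2: 4201.10 GBP × 189.2 = 794848.12 JPY
Implied rate EUR→JPY = 0.86 × 189.2 = 162.7120
= 794848.12 JPY

794848.12 JPY


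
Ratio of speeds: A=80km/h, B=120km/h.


Ratio = 80:120
GCD = 40
Simplified = 2:3
Time ratio (same distance) = 3:2
Speed ratio = 2:3

2:3


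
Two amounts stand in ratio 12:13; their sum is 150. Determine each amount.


Let A = 12k, B = 13k.
12k + 13k = 150
25k = 150 → k = 150/25 = 6
A = 12×6 = 72, B = 13×6 = 78
= A = 72, B = 78

A = 72, B = 78


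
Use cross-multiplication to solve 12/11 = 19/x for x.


Cross multiply: 12 × x = 11 × 19
12x = 209
x = 209 / 12
= 17.42

17.42


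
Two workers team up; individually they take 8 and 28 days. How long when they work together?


Rate of A = 1/8 per day
Rate of B = 1/28 per day
Combined rate = 1/8 + 1/28 = 36/224 ≈ 0.1607 per day
Days = 1 / combined rate = 224/36
≈ 6.22 days

6.22 days


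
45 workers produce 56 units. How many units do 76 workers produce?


Direct proportion: y/x = constant
k = 56/45 ≈ 1.2444
y₂ = k × 76 = 56 × 76 / 45 = 4256/45
≈ 94.58

94.58


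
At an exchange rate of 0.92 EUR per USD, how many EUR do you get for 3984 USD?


Amount × rate = 3984 × 0.92
= 3665.28 EUR

3665.28 EUR


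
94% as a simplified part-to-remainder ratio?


94% means 94 parts out of 100; remainder = 6
Part : remainder = 94:6
GCD = 2
= 47:3

47:3


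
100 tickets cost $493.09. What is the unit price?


Unit rate = total / quantity
= 493.09 / 100
= $4.93 per unit

$4.93 per unit


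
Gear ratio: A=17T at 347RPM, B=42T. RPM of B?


Gear ratio = 17:42 = 17:42
RPM_B = RPM_A × (teeth_A / teeth_B)
= 347 × (17/42)
= 140.5 RPM

140.5 RPM


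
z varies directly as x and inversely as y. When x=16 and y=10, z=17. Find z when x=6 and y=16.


z = k·x/y
Solve for k using the known point: k = z·y/x = 17×10/16 = 170/16 = 10.6250
Now evaluate at x=6, y=16:
z = k × 6 / 16 = (170 × 6) / (16 × 16) = 1020/256
≈ 3.9844

3.9844


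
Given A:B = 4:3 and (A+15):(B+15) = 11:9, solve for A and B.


Let A = 4k, B = 3k.
(4k + 15) / (3k + 15) = 11/9
Cross-multiply: 9(4k + 15) = 11(3k + 15)
36k + 135 = 33k + 165
36k - 33k = 165 - 135
3k = 30
k = 30/3 = 10
A = 4×10 = 40, B = 3×10 = 30
= A = 40, B = 30

A = 40, B = 30


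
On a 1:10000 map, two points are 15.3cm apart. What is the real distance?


Real distance = map distance × scale
= 15.3cm × 10000
= 153000 cm = 1530.0 m
= 1.530 km

1.530 km


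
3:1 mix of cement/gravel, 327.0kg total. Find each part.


Total parts = 3 + 1 = 4
cement: 327.0 × 3/4 = 245.3kg
gravel: 327.0 × 1/4 = 81.8kg
= 245.3kg and 81.8kg

245.3kg and 81.8kg


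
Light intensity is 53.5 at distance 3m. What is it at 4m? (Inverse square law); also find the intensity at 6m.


I₁d₁² = I₂d₂²
I at 4m = 53.5 × (3/4)² = 53.5 × 9/16 = 481.5/16 ≈ 30.0938
I at 6m = 53.5 × (3/6)² = 53.5 × 9/36 = 481.5/36 = 13.3750
= 30.0938 and 13.3750

30.0938 and 13.3750


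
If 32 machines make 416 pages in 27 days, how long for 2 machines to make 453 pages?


Days ∝ work / workers, so d₂ = d₁ × (m₁/m₂) × (w₂/w₁)
Workers factor (inverse): 32/2 = 16.0000
Work factor (direct): 453/416 ≈ 1.0889
d₂ = 27 × 32/2 × 453/416 = (27 × 32 × 453) / (2 × 416) = 391392/832
≈ 470.42 days

470.42 days


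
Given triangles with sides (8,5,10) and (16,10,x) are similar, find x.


Scale factor = 16/8 = 2
Missing side = 10 × 2
= 20.0

20.0


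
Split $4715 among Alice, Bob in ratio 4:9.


Total parts = 4 + 9 = 13
Alice: 4715 × 4/13 = 1450.77
Bob: 4715 × 9/13 = 3264.23
= Alice: $1450.77, Bob: $3264.23

Alice: $1450.77, Bob: $3264.23


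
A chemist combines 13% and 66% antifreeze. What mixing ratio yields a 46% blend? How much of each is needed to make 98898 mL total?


Let x parts of 13% mix with y parts of 66%.
13x + 66y = 46(x + y)
13x + 66y = 46x + 46y
x(13 - 46) = y(46 - 66)
x/y = (66 - 46)/(46 - 13) = 20/33
Simplify: 20:33
Total parts = 53; one part = 98898/53 = 1866.00 mL
13% solution: 20×1866.00 = 37320.00 mL
66% solution: 33×1866.00 = 61578.00 mL
= ratio 20:33; 37320.00 mL and 61578.00 mL

ratio 20:33; 37320.00 mL and 61578.00 mL


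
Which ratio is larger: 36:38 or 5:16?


36/38 = 0.9474
5/16 = 0.3125
0.9474 > 0.3125, so 36:38 is greater
= 36:38

36:38


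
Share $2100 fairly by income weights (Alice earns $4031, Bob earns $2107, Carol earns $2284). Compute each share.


Total income = 4031 + 2107 + 2284 = $8422
Alice: $2100 × 4031/8422 = $1005.12
Bob: $2100 × 2107/8422 = $525.37
Carol: $2100 × 2284/8422 = $569.51
= Alice: $1005.12, Bob: $525.37, Carol: $569.51

Alice: $1005.12, Bob: $525.37, Carol: $569.51


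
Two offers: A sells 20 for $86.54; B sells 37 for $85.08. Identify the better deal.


Deal A: $86.54/20 = $4.3270/unit
Deal B: $85.08/37 = $2.2995/unit
B is cheaper per unit
= Deal B

Deal B


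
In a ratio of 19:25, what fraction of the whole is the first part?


Total parts = 19 + 25 = 44
First part: 19/44 = 19/44
= 19/44

19/44


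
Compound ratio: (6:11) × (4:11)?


Compound ratio = (6×4) : (11×11)
= 24:121
GCD = 1
= 24:121

24:121


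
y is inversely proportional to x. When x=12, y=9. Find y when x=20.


Inverse proportion: x × y = constant
k = 12 × 9 = 108
y₂ = k / 20 = 108 / 20
= 5.40

5.40


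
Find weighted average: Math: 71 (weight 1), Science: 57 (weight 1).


Numerator = 71×1 + 57×1
= 71 + 57
= 128
Total weight = 2
Weighted avg = 128/2
= 64.00

64.00


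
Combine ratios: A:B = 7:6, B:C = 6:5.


Match B: multiply A:B by 6 → 42:36
Multiply B:C by 6 → 36:30
Combined: 42:36:30
GCD = 6
= 7:6:5

7:6:5


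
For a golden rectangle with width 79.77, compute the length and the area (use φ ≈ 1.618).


φ = (1 + √5) / 2 ≈ 1.618
Length = width × φ = 79.77 × 1.618 = 129.06786
≈ 129.07
Area = width × length = 79.77 × 129.06786 = 10295.7431922 ≈ 10295.74
= Length: 129.07, Area: 10295.74

Length: 129.07, Area: 10295.74


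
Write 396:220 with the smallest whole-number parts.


GCD(396, 220) = 44
396/44 : 220/44
= 9:5

9:5


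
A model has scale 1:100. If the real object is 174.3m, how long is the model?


Model size = real / scale
= 174.3 / 100
= 1.7430 m

1.7430 m


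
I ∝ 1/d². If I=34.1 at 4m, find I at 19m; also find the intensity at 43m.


I₁d₁² = I₂d₂²
I at 19m = 34.1 × (4/19)² = 34.1 × 16/361 = 545.6/361 ≈ 1.5114
I at 43m = 34.1 × (4/43)² = 34.1 × 16/1849 = 545.6/1849 ≈ 0.2951
= 1.5114 and 0.2951

1.5114 and 0.2951


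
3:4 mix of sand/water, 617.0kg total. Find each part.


Total parts = 3 + 4 = 7
sand: 617.0 × 3/7 = 264.4kg
water: 617.0 × 4/7 = 352.6kg
= 264.4kg and 352.6kg

264.4kg and 352.6kg


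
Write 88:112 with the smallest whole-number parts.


GCD(88, 112) = 8
88/8 : 112/8
= 11:14

11:14


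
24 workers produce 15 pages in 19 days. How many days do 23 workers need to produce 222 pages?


Days ∝ work / workers, so d₂ = d₁ × (m₁/m₂) × (w₂/w₁)
Workers factor (inverse): 24/23 ≈ 1.0435
Work factor (direct): 222/15 = 14.8000
d₂ = 19 × 24/23 × 222/15 = (19 × 24 × 222) / (23 × 15) = 101232/345
≈ 293.43 days

293.43 days


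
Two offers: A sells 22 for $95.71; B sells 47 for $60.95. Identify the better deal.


Deal A: $95.71/22 = $4.3505/unit
Deal B: $60.95/47 = $1.2968/unit
B is cheaper per unit
= Deal B

Deal B


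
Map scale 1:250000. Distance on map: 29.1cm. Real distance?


Real distance = map distance × scale
= 29.1cm × 250000
= 7275000 cm = 72750.0 m
= 72.750 km

72.750 km


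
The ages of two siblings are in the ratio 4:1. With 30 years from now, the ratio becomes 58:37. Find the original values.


Let A = 4k, B = 1k.
(4k + 30) / (1k + 30) = 58/37
Cross-multiply: 37(4k + 30) = 58(1k + 30)
148k + 1110 = 58k + 1740
148k - 58k = 1740 - 1110
90k = 630
k = 630/90 = 7
A = 4×7 = 28, B = 1×7 = 7
= A = 28, B = 7

A = 28, B = 7


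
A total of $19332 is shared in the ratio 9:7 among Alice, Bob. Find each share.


Total parts = 9 + 7 = 16
Alice: 19332 × 9/16 = 10874.25
Bob: 19332 × 7/16 = 8457.75
= Alice: $10874.25, Bob: $8457.75

Alice: $10874.25, Bob: $8457.75


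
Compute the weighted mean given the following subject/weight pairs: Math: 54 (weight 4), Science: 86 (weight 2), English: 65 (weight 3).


Numerator = 54×4 + 86×2 + 65×3
= 216 + 172 + 195
= 583
Total weight = 9
Weighted avg = 583/9
= 64.78

64.78


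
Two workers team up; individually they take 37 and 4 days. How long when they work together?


Rate of A = 1/37 per day
Rate of B = 1/4 per day
Combined rate = 1/37 + 1/4 = 41/148 ≈ 0.2770 per day
Days = 1 / combined rate = 148/41
≈ 3.61 days

3.61 days


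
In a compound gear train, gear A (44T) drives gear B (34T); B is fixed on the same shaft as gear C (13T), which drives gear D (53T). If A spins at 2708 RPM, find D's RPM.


Stage 1: RPM_B = RPM_A × t_A/t_B = 2708 × 44/34 = 119152/34 ≈ 3504.47
B and C share a shaft → RPM_C = RPM_B
Stage 2: RPM_D = RPM_C × t_C/t_D = RPM_A × (t_A×t_C)/(t_B×t_D)
Overall ratio = (44×13)/(34×53) = 572/1802
RPM_D = 2708 × 572/1802 = 1548976/1802
≈ 859.59 RPM

859.59 RPM


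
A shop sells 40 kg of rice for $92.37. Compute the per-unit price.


Unit rate = total / quantity
= 92.37 / 40
= $2.31 per unit

$2.31 per unit


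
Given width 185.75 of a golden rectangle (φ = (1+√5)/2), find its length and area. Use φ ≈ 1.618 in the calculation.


φ = (1 + √5) / 2 ≈ 1.618
Length = width × φ = 185.75 × 1.618 = 300.5435
≈ 300.54
Area = width × length = 185.75 × 300.5435 = 55825.955125 ≈ 55825.96
= Length: 300.54, Area: 55825.96

Length: 300.54, Area: 55825.96


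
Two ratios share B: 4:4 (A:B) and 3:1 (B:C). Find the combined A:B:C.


Match B: multiply A:B by 3 → 12:12
Multiply B:C by 4 → 12:4
Combined: 12:12:4
GCD = 4
= 3:3:1

3:3:1


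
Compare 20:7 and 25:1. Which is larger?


20/7 = 2.8571
25/1 = 25.0000
2.8571 < 25.0000, so 20:7 is less
= 25:1

25:1


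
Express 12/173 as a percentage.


Percentage = (part / whole) × 100
= (12 / 173) × 100
≈ 6.94%

6.94%


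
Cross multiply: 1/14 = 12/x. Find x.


Cross multiply: 1 × x = 14 × 12
1x = 168
x = 168 / 1
= 168.00

168.00


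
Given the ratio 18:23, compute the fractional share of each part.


Total parts = 18 + 23 = 41
First part: 18/41 = 18/41
Second part: 23/41 = 23/41
= 18/41 and 23/41

18/41 and 23/41


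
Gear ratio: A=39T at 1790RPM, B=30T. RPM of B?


Gear ratio = 39:30 = 13:10
RPM_B = RPM_A × (teeth_A / teeth_B)
= 1790 × (39/30)
= 2327.0 RPM

2327.0 RPM


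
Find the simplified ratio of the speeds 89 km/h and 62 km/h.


Ratio = 89:62
GCD = 1
Simplified = 89:62
Time ratio (same distance) = 62:89
Speed ratio = 89:62

89:62


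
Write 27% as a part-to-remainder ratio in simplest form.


27% means 27 parts out of 100; remainder = 73
Part : remainder = 27:73
GCD = 1
= 27:73

27:73


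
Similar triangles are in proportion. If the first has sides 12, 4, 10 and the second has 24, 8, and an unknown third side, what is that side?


Scale factor = 24/12 = 2
Missing side = 10 × 2
= 20.0

20.0


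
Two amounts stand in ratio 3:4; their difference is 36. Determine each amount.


Let A = 3k, B = 4k.
4k - 3k = 36
1k = 36 → k = 36/1 = 36
A = 3×36 = 108, B = 4×36 = 144
= A = 108, B = 144

A = 108, B = 144


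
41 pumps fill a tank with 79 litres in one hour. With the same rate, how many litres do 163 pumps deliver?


Direct proportion: y/x = constant
k = 79/41 ≈ 1.9268
y₂ = k × 163 = 79 × 163 / 41 = 12877/41
≈ 314.07

314.07


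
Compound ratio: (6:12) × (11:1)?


Compound ratio = (6×11) : (12×1)
= 66:12
GCD = 6
= 11:2

11:2


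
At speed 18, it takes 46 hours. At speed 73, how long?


Inverse proportion: x × y = constant
k = 18 × 46 = 828
y₂ = k / 73 = 828 / 73
= 11.34

11.34


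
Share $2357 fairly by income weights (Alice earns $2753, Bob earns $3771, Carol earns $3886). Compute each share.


Total income = 2753 + 3771 + 3886 = $10410
Alice: $2357 × 2753/10410 = $623.33
Bob: $2357 × 3771/10410 = $853.82
Carol: $2357 × 3886/10410 = $879.86
= Alice: $623.33, Bob: $853.82, Carol: $879.86

Alice: $623.33, Bob: $853.82, Carol: $879.86


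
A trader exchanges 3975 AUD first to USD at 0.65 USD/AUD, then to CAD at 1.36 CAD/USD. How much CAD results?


Step 1: 3975 AUD × 0.65 = 2583.75 USD
Step 2: 2583.75 USD × 1.36 = 3513.90 CAD
Implied rate AUD→CAD = 0.65 × 1.36 = 0.8840
= 3513.90 CAD

3513.90 CAD


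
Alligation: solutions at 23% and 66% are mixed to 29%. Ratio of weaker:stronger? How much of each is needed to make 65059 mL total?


Let x parts of 23% mix with y parts of 66%.
23x + 66y = 29(x + y)
23x + 66y = 29x + 29y
x(23 - 29) = y(29 - 66)
x/y = (66 - 29)/(29 - 23) = 37/6
Simplify: 37:6
Total parts = 43; one part = 65059/43 = 1513.00 mL
23% solution: 37×1513.00 = 55981.00 mL
66% solution: 6×1513.00 = 9078.00 mL
= ratio 37:6; 55981.00 mL and 9078.00 mL

ratio 37:6; 55981.00 mL and 9078.00 mL


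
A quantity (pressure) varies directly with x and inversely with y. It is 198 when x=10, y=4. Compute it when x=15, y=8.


z = k·x/y
Solve for k using the known point: k = z·y/x = 198×4/10 = 792/10 = 79.2000
Now evaluate at x=15, y=8:
z = k × 15 / 8 = (792 × 15) / (10 × 8) = 11880/80
= 148.5000

148.5000


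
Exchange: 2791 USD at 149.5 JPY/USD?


Amount × rate = 2791 × 149.5
= 417254.50 JPY

417254.50 JPY


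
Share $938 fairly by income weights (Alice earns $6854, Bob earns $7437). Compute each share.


Total income = 6854 + 7437 = $14291
Alice: $938 × 6854/14291 = $449.87
Bob: $938 × 7437/14291 = $488.13
= Alice: $449.87, Bob: $488.13

Alice: $449.87, Bob: $488.13


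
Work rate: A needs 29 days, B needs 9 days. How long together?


Rate of A = 1/29 per day
Rate of B = 1/9 per day
Combined rate = 1/29 + 1/9 = 38/261 ≈ 0.1456 per day
Days = 1 / combined rate = 261/38
≈ 6.87 days

6.87 days


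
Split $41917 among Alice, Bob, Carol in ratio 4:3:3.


Total parts = 4 + 3 + 3 = 10
Alice: 41917 × 4/10 = 16766.80
Bob: 41917 × 3/10 = 12575.10
Carol: 41917 × 3/10 = 12575.10
= Alice: $16766.80, Bob: $12575.10, Carol: $12575.10

Alice: $16766.80, Bob: $12575.10, Carol: $12575.10


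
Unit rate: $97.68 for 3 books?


Unit rate = total / quantity
= 97.68 / 3
= $32.56 per unit

$32.56 per unit


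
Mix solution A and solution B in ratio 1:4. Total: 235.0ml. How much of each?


Total parts = 1 + 4 = 5
solution A: 235.0 × 1/5 = 47.0ml
solution B: 235.0 × 4/5 = 188.0ml
= 47.0ml and 188.0ml

47.0ml and 188.0ml


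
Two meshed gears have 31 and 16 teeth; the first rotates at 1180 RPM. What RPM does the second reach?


Gear ratio = 31:16 = 31:16
RPM_B = RPM_A × (teeth_A / teeth_B)
= 1180 × (31/16)
= 2286.3 RPM

2286.3 RPM


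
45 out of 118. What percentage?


Percentage = (part / whole) × 100
= (45 / 118) × 100
≈ 38.14%

38.14%


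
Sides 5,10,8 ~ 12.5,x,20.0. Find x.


Scale factor = 12.5/5 = 2.5
Missing side = 10 × 2.5
= 25.0

25.0


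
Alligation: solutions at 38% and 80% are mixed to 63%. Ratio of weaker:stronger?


Let x parts of 38% mix with y parts of 80%.
38x + 80y = 63(x + y)
38x + 80y = 63x + 63y
x(38 - 63) = y(63 - 80)
x/y = (80 - 63)/(63 - 38) = 17/25
Simplify: 17:25
= 17:25

17:25


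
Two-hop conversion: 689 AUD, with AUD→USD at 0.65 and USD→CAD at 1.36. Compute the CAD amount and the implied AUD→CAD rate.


Step 1: 689 AUD × 0.65 = 447.85 USD
Step 2: 447.85 USD × 1.36 = 609.08 CAD
Implied rate AUD→CAD = 0.65 × 1.36 = 0.8840
= 609.08 CAD; implied rate 0.8840 CAD/AUD

609.08 CAD; implied rate 0.8840 CAD/AUD


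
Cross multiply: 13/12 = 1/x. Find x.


Cross multiply: 13 × x = 12 × 1
13x = 12
x = 12 / 13
= 0.92

0.92


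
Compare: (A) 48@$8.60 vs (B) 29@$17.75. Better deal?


Deal A: $8.60/48 = $0.1792/unit
Deal B: $17.75/29 = $0.6121/unit
A is cheaper per unit
= Deal A

Deal A


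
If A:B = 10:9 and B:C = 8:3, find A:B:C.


Match B: multiply A:B by 8 → 80:72
Multiply B:C by 9 → 72:27
Combined: 80:72:27
GCD = 1
= 80:72:27

80:72:27


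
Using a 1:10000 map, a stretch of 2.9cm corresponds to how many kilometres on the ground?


Real distance = map distance × scale
= 2.9cm × 10000
= 29000 cm = 290.0 m
= 0.290 km

0.290 km


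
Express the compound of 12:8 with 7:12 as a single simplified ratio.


Compound ratio = (12×7) : (8×12)
= 84:96
GCD = 12
= 7:8

7:8


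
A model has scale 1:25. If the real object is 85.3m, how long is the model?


Model size = real / scale
= 85.3 / 25
= 3.4120 m

3.4120 m


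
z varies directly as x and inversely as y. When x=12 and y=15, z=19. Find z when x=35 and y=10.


z = k·x/y
Solve for k using the known point: k = z·y/x = 19×15/12 = 285/12 = 23.7500
Now evaluate at x=35, y=10:
z = k × 35 / 10 = (285 × 35) / (12 × 10) = 9975/120
= 83.1250

83.1250


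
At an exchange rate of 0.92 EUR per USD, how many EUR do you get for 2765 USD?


Amount × rate = 2765 × 0.92
= 2543.80 EUR

2543.80 EUR


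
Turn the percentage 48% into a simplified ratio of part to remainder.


48% means 48 parts out of 100; remainder = 52
Part : remainder = 48:52
GCD = 4
= 12:13

12:13


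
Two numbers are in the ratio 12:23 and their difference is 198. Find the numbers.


Let A = 12k, B = 23k.
23k - 12k = 198
11k = 198 → k = 198/11 = 18
A = 12×18 = 216, B = 23×18 = 414
= A = 216, B = 414

A = 216, B = 414


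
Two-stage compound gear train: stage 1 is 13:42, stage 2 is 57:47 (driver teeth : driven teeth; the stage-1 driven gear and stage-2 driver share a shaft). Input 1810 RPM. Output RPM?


Stage 1: RPM_B = RPM_A × t_A/t_B = 1810 × 13/42 = 23530/42 ≈ 560.24
B and C share a shaft → RPM_C = RPM_B
Stage 2: RPM_D = RPM_C × t_C/t_D = RPM_A × (t_A×t_C)/(t_B×t_D)
Overall ratio = (13×57)/(42×47) = 741/1974
RPM_D = 1810 × 741/1974 = 1341210/1974
≈ 679.44 RPM

679.44 RPM


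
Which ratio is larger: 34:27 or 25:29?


34/27 = 1.2593
25/29 = 0.8621
1.2593 > 0.8621, so 34:27 is greater
= 34:27

34:27


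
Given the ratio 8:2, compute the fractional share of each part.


Total parts = 8 + 2 = 10
First part: 8/10 = 4/5
Second part: 2/10 = 1/5
= 4/5 and 1/5

4/5 and 1/5


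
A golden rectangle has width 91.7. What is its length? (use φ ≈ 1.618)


φ = (1 + √5) / 2 ≈ 1.618
Length = width × φ = 91.7 × 1.618 = 148.3706
≈ 148.37

148.37


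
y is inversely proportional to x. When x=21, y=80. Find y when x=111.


Inverse proportion: x × y = constant
k = 21 × 80 = 1680
y₂ = k / 111 = 1680 / 111
= 15.14

15.14


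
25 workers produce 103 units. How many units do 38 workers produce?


Direct proportion: y/x = constant
k = 103/25 = 4.1200
y₂ = k × 38 = 103 × 38 / 25 = 3914/25
= 156.56

156.56


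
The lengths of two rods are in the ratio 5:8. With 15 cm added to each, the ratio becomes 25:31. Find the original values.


Let A = 5k, B = 8k.
(5k + 15) / (8k + 15) = 25/31
Cross-multiply: 31(5k + 15) = 25(8k + 15)
155k + 465 = 200k + 375
155k - 200k = 375 - 465
-45k = -90
k = -90/-45 = 2
A = 5×2 = 10, B = 8×2 = 16
= A = 10, B = 16

A = 10, B = 16


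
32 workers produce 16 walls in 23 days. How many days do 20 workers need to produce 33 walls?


Days ∝ work / workers, so d₂ = d₁ × (m₁/m₂) × (w₂/w₁)
Workers factor (inverse): 32/20 = 1.6000
Work factor (direct): 33/16 = 2.0625
d₂ = 23 × 32/20 × 33/16 = (23 × 32 × 33) / (20 × 16) = 24288/320
= 75.90 days

75.90 days


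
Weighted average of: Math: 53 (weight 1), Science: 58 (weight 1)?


Numerator = 53×1 + 58×1
= 53 + 58
= 111
Total weight = 2
Weighted avg = 111/2
= 55.50

55.50


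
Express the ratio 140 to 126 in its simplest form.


GCD(140, 126) = 14
140/14 : 126/14
= 10:9

10:9


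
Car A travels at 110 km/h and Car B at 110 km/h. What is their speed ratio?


Ratio = 110:110
GCD = 110
Simplified = 1:1
Time ratio (same distance) = 1:1
Speed ratio = 1:1

1:1


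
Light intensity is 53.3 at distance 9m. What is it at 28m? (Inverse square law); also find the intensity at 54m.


I₁d₁² = I₂d₂²
I at 28m = 53.3 × (9/28)² = 53.3 × 81/784 = 4317.3/784 ≈ 5.5068
I at 54m = 53.3 × (9/54)² = 53.3 × 81/2916 = 4317.3/2916 ≈ 1.4806
= 5.5068 and 1.4806

5.5068 and 1.4806


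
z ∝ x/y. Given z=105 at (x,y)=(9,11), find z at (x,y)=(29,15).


z = k·x/y
Solve for k using the known point: k = z·y/x = 105×11/9 = 1155/9 ≈ 128.3333
Now evaluate at x=29, y=15:
z = k × 29 / 15 = (1155 × 29) / (9 × 15) = 33495/135
≈ 248.1111

248.1111


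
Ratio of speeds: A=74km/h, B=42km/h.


Ratio = 74:42
GCD = 2
Simplified = 37:21
Time ratio (same distance) = 21:37
Speed ratio = 37:21

37:21


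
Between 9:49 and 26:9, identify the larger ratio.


9/49 = 0.1837
26/9 = 2.8889
0.1837 < 2.8889, so 9:49 is less
= 26:9

26:9


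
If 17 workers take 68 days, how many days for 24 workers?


Inverse proportion: x × y = constant
k = 17 × 68 = 1156
y₂ = k / 24 = 1156 / 24
= 48.17

48.17


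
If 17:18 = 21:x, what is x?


Cross multiply: 17 × x = 18 × 21
17x = 378
x = 378 / 17
= 22.24

22.24


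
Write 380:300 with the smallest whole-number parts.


GCD(380, 300) = 20
380/20 : 300/20
= 19:15

19:15


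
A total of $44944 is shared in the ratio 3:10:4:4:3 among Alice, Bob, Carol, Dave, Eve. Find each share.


Total parts = 3 + 10 + 4 + 4 + 3 = 24
Alice: 44944 × 3/24 = 5618.00
Bob: 44944 × 10/24 = 18726.67
Carol: 44944 × 4/24 = 7490.67
Dave: 44944 × 4/24 = 7490.67
Eve: 44944 × 3/24 = 5618.00
= Alice: $5618.00, Bob: $18726.67, Carol: $7490.67, Dave: $7490.67, Eve: $5618.00

Alice: $5618.00, Bob: $18726.67, Carol: $7490.67, Dave: $7490.67, Eve: $5618.00
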